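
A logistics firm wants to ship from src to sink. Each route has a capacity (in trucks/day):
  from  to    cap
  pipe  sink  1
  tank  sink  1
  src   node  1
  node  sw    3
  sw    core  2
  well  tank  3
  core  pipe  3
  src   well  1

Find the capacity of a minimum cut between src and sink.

Max flow = 2 (via 2 augmenting paths).
In the residual at optimum, the set reachable from src is {src}.
Cut edges: src→node (cap 1), src→well (cap 1). Sum = 2.

2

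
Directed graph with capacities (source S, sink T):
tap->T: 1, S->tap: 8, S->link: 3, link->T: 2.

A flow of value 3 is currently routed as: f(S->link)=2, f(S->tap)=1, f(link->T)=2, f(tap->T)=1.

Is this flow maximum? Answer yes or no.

Residual reachable from S: {S, link, tap}; T is not reachable.
Saturated cut: tap->T, link->T with total capacity 3 = current flow value. Flow is maximum.

Yes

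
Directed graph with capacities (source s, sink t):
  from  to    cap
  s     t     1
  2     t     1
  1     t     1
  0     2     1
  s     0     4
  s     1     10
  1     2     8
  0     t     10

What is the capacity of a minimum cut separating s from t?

7

Max flow = 7 (via 4 augmenting paths).
In the residual at optimum, the set reachable from s is {1, 2, s}.
Cut edges: s→0 (cap 4), s→t (cap 1), 1→t (cap 1), 2→t (cap 1). Sum = 7.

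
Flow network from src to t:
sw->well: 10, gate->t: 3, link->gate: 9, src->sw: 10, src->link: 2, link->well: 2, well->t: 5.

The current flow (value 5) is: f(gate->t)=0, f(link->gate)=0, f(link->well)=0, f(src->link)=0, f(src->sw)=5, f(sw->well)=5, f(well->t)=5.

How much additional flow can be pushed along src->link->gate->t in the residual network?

2

Residual capacities along the path: src->link: 2, link->gate: 9, gate->t: 3.
Minimum is 2.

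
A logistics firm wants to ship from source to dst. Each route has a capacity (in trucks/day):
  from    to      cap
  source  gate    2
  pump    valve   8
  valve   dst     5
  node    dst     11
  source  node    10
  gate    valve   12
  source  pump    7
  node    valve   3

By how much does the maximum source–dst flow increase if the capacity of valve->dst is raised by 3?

3

Original max flow = 15.
After raising cap(valve->dst), augmenting paths through that edge carry 3 more units.
New max flow = 18. Increase = 3.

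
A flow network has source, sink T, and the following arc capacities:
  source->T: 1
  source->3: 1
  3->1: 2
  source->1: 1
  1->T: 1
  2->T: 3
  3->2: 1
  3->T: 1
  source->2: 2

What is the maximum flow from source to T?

Augment source->T: bottleneck 1. Total 1.
Augment source->3->T: bottleneck 1. Total 2.
Augment source->1->T: bottleneck 1. Total 3.
Augment source->2->T: bottleneck 2. Total 5.
No augmenting path remains in the residual graph.

5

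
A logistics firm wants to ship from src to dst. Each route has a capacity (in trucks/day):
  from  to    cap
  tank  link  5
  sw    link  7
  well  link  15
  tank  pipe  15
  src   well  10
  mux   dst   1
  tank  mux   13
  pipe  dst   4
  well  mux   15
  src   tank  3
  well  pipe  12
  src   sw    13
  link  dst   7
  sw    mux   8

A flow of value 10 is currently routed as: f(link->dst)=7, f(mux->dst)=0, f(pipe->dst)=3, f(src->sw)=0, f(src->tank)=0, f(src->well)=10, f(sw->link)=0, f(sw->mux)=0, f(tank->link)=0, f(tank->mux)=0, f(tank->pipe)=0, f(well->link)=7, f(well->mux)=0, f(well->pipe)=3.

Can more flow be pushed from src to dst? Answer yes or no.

Yes

Residual path src->sw->mux->dst has bottleneck 1 > 0.
Pushing 1 along it raises the flow to 11, so the given flow is not maximum.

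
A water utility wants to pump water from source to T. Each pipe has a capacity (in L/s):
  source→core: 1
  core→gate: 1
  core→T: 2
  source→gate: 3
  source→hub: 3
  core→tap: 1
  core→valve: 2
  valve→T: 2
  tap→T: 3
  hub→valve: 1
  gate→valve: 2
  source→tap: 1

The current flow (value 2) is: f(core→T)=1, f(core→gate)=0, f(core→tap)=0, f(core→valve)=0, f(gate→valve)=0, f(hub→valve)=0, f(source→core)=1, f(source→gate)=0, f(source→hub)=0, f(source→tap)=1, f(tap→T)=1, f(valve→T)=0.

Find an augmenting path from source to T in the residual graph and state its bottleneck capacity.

source→hub→valve→T, bottleneck 1

Residual along source→hub→valve→T: source→hub: 3, hub→valve: 1, valve→T: 2.
Bottleneck = min = 1.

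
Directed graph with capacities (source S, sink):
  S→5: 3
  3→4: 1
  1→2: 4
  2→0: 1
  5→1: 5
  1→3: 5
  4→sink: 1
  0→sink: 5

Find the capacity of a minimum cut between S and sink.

2

Max flow = 2 (via 2 augmenting paths).
In the residual at optimum, the set reachable from S is {1, 2, 3, 5, S}.
Cut edges: 3→4 (cap 1), 2→0 (cap 1). Sum = 2.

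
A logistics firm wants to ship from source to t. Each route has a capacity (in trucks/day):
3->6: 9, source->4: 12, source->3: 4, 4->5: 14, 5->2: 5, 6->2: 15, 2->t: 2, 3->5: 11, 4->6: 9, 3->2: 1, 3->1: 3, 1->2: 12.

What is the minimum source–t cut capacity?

Max flow = 2 (via 2 augmenting paths).
In the residual at optimum, the set reachable from source is {1, 2, 3, 4, 5, 6, source}.
Cut edges: 2->t (cap 2). Sum = 2.

2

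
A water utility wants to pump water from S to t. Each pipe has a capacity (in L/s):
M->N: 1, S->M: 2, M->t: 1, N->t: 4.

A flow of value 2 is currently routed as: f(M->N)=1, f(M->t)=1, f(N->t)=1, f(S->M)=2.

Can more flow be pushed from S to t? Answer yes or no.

No

Residual reachable from S: {S}; t is not reachable.
Saturated cut: S->M with total capacity 2 = current flow value. Flow is maximum.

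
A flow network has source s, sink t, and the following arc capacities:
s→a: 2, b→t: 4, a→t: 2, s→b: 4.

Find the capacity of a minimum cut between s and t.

6

Max flow = 6 (via 2 augmenting paths).
In the residual at optimum, the set reachable from s is {s}.
Cut edges: s→a (cap 2), s→b (cap 4). Sum = 6.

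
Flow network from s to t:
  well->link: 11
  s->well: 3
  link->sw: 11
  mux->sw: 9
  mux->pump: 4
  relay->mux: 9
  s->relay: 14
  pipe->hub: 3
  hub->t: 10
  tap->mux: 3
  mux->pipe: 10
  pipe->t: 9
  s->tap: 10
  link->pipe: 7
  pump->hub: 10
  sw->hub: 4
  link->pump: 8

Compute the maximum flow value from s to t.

Augment s->relay->mux->pipe->t: bottleneck 9. Total 9.
Augment s->tap->mux->pump->hub->t: bottleneck 3. Total 12.
Augment s->well->link->pipe->hub->t: bottleneck 3. Total 15.
No augmenting path remains in the residual graph.

15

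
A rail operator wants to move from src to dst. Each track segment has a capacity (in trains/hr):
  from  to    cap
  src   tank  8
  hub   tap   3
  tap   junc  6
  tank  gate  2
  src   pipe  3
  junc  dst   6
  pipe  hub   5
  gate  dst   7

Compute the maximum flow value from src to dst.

5

Augment src→tank→gate→dst: bottleneck 2. Total 2.
Augment src→pipe→hub→tap→junc→dst: bottleneck 3. Total 5.
No augmenting path remains in the residual graph.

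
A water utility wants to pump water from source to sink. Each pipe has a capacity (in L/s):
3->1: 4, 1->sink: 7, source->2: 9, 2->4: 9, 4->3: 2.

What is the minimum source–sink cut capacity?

2

Max flow = 2 (via 1 augmenting path).
In the residual at optimum, the set reachable from source is {2, 4, source}.
Cut edges: 4->3 (cap 2). Sum = 2.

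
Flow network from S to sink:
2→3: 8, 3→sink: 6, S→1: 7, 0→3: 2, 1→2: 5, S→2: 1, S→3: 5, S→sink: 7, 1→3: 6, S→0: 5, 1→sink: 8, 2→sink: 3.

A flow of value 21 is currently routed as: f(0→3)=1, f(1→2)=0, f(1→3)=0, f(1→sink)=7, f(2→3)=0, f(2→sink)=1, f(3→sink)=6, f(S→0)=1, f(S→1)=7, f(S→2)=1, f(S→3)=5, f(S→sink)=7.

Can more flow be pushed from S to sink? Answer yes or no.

No

Residual reachable from S: {0, 3, S}; sink is not reachable.
Saturated cut: S→1, S→2, S→sink, 3→sink with total capacity 21 = current flow value. Flow is maximum.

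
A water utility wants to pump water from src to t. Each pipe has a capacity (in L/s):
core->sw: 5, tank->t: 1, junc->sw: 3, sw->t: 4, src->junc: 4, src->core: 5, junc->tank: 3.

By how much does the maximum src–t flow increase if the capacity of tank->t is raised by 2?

2

Original max flow = 5.
After raising cap(tank->t), augmenting paths through that edge carry 2 more units.
New max flow = 7. Increase = 2.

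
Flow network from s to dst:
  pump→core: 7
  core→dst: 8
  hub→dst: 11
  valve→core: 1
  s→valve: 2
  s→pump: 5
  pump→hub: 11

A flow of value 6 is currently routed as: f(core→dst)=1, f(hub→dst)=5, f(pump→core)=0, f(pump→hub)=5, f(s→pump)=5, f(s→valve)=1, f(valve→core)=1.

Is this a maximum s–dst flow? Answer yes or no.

Residual reachable from s: {s, valve}; dst is not reachable.
Saturated cut: s→pump, valve→core with total capacity 6 = current flow value. Flow is maximum.

Yes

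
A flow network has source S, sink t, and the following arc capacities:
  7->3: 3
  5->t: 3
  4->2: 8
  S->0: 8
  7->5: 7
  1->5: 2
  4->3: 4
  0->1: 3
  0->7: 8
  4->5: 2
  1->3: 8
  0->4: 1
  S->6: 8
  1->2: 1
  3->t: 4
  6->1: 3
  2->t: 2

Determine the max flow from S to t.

Augment S->6->1->5->t: bottleneck 2. Total 2.
Augment S->6->1->3->t: bottleneck 1. Total 3.
Augment S->0->1->3->t: bottleneck 3. Total 6.
Augment S->0->7->5->t: bottleneck 1. Total 7.
Augment S->0->4->2->t: bottleneck 1. Total 8.
Augment S->0->7->5->1->2->t: bottleneck 1. Total 9.
No augmenting path remains in the residual graph.

9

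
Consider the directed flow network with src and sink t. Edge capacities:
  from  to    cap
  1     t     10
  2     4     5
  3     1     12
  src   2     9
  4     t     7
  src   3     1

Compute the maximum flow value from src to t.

Augment src→3→1→t: bottleneck 1. Total 1.
Augment src→2→4→t: bottleneck 5. Total 6.
No augmenting path remains in the residual graph.

6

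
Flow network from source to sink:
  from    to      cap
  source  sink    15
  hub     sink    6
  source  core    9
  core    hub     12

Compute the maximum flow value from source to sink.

21

Augment source→sink: bottleneck 15. Total 15.
Augment source→core→hub→sink: bottleneck 6. Total 21.
No augmenting path remains in the residual graph.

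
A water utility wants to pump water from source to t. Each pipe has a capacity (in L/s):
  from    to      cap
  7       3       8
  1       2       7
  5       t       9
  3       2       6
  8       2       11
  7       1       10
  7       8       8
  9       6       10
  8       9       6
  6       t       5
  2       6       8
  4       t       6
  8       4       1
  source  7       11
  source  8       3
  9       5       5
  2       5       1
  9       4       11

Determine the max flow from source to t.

Augment source->8->4->t: bottleneck 1. Total 1.
Augment source->8->2->6->t: bottleneck 2. Total 3.
Augment source->7->1->2->6->t: bottleneck 3. Total 6.
Augment source->7->1->2->5->t: bottleneck 1. Total 7.
Augment source->7->8->9->5->t: bottleneck 5. Total 12.
Augment source->7->8->9->4->t: bottleneck 1. Total 13.
No augmenting path remains in the residual graph.

13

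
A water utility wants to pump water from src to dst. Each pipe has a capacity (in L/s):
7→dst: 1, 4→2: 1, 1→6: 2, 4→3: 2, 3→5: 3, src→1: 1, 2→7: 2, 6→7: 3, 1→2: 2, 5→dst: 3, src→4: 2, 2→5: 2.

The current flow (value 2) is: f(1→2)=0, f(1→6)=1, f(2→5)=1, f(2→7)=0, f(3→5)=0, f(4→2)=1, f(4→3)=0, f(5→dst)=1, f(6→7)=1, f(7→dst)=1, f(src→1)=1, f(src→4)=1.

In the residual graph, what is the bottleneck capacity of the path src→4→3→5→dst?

Residual capacities along the path: src→4: 1, 4→3: 2, 3→5: 3, 5→dst: 2.
Minimum is 1.

1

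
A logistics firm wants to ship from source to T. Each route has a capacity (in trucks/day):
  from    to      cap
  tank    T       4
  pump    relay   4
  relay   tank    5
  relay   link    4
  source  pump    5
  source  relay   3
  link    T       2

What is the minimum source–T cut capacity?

6

Max flow = 6 (via 3 augmenting paths).
In the residual at optimum, the set reachable from source is {link, pump, relay, source, tank}.
Cut edges: tank->T (cap 4), link->T (cap 2). Sum = 6.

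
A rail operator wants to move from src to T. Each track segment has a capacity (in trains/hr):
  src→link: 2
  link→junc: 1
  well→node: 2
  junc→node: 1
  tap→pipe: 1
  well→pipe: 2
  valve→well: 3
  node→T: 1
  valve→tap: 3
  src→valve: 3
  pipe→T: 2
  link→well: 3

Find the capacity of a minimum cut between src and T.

Max flow = 3 (via 3 augmenting paths).
In the residual at optimum, the set reachable from src is {junc, link, node, pipe, src, tap, valve, well}.
Cut edges: pipe→T (cap 2), node→T (cap 1). Sum = 3.

3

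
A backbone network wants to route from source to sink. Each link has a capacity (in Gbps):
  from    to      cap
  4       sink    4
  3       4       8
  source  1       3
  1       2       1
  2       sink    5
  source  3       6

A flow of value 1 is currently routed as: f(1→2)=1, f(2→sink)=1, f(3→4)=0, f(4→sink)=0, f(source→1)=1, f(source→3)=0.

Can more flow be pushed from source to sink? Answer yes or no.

Yes

Residual path source→3→4→sink has bottleneck 4 > 0.
Pushing 4 along it raises the flow to 5, so the given flow is not maximum.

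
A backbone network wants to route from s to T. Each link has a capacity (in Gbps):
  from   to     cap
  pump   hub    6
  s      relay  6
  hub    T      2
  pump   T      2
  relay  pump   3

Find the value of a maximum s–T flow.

3

Augment s→relay→pump→T: bottleneck 2. Total 2.
Augment s→relay→pump→hub→T: bottleneck 1. Total 3.
No augmenting path remains in the residual graph.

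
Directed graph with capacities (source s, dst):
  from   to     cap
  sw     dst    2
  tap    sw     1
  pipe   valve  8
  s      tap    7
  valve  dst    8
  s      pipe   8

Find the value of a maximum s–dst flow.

Augment s→pipe→valve→dst: bottleneck 8. Total 8.
Augment s→tap→sw→dst: bottleneck 1. Total 9.
No augmenting path remains in the residual graph.

9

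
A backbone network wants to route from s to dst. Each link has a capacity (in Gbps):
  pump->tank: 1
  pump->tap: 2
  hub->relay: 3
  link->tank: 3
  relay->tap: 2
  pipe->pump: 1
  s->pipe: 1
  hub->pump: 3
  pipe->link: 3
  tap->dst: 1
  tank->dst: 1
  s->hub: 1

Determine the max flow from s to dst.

Augment s->pipe->link->tank->dst: bottleneck 1. Total 1.
Augment s->hub->pump->tap->dst: bottleneck 1. Total 2.
No augmenting path remains in the residual graph.

2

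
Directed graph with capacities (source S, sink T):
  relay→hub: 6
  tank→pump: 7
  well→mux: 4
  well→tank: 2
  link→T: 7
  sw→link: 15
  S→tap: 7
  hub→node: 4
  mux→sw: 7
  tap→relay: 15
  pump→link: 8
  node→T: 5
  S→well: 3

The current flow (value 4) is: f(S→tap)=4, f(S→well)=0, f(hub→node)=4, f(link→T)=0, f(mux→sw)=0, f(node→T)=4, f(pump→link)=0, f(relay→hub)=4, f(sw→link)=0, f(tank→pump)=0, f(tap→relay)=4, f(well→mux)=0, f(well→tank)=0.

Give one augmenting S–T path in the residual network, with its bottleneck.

S→well→tank→pump→link→T, bottleneck 2

Residual along S→well→tank→pump→link→T: S→well: 3, well→tank: 2, tank→pump: 7, pump→link: 8, link→T: 7.
Bottleneck = min = 2.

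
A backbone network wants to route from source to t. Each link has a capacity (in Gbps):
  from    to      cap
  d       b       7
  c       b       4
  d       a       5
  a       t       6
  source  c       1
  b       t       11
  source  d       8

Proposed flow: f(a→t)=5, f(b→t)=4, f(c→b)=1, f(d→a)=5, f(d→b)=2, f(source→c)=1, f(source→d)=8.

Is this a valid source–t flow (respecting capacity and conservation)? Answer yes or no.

Conservation fails at d: inflow 8 ≠ outflow 7.

No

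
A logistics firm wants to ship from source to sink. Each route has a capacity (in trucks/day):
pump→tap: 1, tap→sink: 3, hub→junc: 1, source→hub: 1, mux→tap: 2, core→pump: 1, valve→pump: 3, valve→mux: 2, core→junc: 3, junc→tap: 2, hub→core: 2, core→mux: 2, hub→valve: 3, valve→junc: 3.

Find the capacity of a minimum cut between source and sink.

1

Max flow = 1 (via 1 augmenting path).
In the residual at optimum, the set reachable from source is {source}.
Cut edges: source→hub (cap 1). Sum = 1.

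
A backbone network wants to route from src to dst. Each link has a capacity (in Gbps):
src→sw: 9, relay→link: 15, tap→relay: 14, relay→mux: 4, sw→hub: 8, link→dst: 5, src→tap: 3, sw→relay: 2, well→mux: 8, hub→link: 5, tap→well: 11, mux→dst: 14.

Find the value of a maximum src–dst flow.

10

Augment src→tap→well→mux→dst: bottleneck 3. Total 3.
Augment src→sw→relay→mux→dst: bottleneck 2. Total 5.
Augment src→sw→hub→link→dst: bottleneck 5. Total 10.
No augmenting path remains in the residual graph.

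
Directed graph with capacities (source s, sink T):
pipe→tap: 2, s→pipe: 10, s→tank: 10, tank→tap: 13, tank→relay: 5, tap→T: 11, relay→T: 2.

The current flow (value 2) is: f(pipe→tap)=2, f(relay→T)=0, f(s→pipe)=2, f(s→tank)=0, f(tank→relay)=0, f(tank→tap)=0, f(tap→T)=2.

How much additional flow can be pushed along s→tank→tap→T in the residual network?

Residual capacities along the path: s→tank: 10, tank→tap: 13, tap→T: 9.
Minimum is 9.

9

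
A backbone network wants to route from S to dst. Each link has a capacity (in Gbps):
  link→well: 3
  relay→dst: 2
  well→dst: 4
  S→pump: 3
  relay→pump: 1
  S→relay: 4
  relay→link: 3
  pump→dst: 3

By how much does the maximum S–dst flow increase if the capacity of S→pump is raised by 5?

0

Original max flow = 7.
Even with extra capacity on S→pump, another cut of capacity 7 remains binding.
New max flow = 7. Increase = 0.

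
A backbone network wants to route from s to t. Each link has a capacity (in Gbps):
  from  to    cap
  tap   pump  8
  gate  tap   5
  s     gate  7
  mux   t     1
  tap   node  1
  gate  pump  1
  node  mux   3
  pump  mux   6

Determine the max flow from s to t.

1

Augment s->gate->pump->mux->t: bottleneck 1. Total 1.
No augmenting path remains in the residual graph.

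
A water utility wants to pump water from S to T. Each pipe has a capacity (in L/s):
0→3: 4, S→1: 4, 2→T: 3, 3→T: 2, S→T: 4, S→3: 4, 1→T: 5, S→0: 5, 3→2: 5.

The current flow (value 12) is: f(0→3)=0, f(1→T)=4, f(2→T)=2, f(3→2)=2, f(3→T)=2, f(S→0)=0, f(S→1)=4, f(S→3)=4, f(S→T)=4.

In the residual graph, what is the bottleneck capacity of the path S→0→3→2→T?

1

Residual capacities along the path: S→0: 5, 0→3: 4, 3→2: 3, 2→T: 1.
Minimum is 1.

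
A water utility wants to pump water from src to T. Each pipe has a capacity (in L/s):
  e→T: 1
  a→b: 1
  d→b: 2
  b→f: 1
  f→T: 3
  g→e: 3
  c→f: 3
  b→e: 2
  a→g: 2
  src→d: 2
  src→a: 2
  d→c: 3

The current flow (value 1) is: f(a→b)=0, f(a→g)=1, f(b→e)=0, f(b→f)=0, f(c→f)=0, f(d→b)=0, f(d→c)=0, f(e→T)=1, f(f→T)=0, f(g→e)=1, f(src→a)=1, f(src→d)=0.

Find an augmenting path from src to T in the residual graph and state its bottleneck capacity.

Residual along src→a→b→f→T: src→a: 1, a→b: 1, b→f: 1, f→T: 3.
Bottleneck = min = 1.

src→a→b→f→T, bottleneck 1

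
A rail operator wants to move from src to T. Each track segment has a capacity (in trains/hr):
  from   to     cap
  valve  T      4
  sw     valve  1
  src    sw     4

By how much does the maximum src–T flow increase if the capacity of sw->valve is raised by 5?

Original max flow = 1.
After raising cap(sw->valve), augmenting paths through that edge carry 3 more units.
New max flow = 4. Increase = 3.

3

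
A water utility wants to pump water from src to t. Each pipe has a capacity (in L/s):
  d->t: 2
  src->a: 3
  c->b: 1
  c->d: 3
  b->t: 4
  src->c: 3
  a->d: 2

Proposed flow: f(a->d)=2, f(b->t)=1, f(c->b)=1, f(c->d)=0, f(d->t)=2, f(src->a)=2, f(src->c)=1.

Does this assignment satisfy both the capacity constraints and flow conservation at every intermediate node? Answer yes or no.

Yes

Every edge has 0 ≤ f(e) ≤ cap(e).
At each intermediate node, inflow equals outflow.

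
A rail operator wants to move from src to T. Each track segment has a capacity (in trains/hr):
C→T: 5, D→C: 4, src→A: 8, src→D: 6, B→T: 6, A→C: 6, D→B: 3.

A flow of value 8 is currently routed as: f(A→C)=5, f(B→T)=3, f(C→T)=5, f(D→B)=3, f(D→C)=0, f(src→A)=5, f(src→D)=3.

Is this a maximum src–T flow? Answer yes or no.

Residual reachable from src: {A, C, D, src}; T is not reachable.
Saturated cut: D→B, C→T with total capacity 8 = current flow value. Flow is maximum.

Yes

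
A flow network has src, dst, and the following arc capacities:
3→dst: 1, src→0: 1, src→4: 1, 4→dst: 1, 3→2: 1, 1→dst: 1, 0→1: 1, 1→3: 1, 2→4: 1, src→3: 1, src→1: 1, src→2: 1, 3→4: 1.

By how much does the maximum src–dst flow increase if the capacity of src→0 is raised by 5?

0

Original max flow = 3.
Edge src→0 does not cross the min cut (source side {0, 1, 2, 3, 4, src}), so extra capacity there cannot help.
New max flow = 3. Increase = 0.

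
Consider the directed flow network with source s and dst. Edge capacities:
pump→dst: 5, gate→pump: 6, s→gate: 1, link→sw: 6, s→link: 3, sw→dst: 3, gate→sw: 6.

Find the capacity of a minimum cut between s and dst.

Max flow = 4 (via 2 augmenting paths).
In the residual at optimum, the set reachable from s is {s}.
Cut edges: s→link (cap 3), s→gate (cap 1). Sum = 4.

4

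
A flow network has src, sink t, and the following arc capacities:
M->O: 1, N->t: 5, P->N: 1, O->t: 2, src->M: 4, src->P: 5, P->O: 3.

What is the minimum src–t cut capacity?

Max flow = 3 (via 2 augmenting paths).
In the residual at optimum, the set reachable from src is {M, O, P, src}.
Cut edges: P->N (cap 1), O->t (cap 2). Sum = 3.

3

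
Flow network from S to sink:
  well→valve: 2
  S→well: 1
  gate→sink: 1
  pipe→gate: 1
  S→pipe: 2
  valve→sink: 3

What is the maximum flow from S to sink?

2

Augment S→well→valve→sink: bottleneck 1. Total 1.
Augment S→pipe→gate→sink: bottleneck 1. Total 2.
No augmenting path remains in the residual graph.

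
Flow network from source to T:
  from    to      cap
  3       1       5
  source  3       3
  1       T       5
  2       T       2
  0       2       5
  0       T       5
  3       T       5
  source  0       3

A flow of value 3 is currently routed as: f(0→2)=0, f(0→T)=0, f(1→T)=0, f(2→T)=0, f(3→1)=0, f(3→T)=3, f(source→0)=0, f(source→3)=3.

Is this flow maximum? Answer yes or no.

Residual path source→0→T has bottleneck 3 > 0.
Pushing 3 along it raises the flow to 6, so the given flow is not maximum.

No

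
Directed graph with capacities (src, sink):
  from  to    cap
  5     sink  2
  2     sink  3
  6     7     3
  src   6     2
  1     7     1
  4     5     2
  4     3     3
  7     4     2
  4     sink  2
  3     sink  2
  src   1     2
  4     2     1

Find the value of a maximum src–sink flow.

Augment src->6->7->4->sink: bottleneck 2. Total 2.
No augmenting path remains in the residual graph.

2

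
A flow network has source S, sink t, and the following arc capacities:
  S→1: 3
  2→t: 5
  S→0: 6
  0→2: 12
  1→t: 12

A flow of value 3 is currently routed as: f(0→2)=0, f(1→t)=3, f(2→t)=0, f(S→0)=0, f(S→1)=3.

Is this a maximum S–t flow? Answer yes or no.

No

Residual path S→0→2→t has bottleneck 5 > 0.
Pushing 5 along it raises the flow to 8, so the given flow is not maximum.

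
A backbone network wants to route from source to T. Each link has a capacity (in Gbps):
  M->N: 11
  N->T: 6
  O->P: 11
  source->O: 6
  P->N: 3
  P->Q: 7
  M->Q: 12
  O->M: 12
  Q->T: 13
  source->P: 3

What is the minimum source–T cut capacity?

9

Max flow = 9 (via 3 augmenting paths).
In the residual at optimum, the set reachable from source is {source}.
Cut edges: source->O (cap 6), source->P (cap 3). Sum = 9.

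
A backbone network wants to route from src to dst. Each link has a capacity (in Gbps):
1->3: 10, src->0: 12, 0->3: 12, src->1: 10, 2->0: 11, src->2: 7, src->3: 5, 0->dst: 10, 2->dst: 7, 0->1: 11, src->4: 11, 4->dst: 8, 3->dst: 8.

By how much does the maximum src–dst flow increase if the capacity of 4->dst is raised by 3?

Original max flow = 33.
After raising cap(4->dst), augmenting paths through that edge carry 3 more units.
New max flow = 36. Increase = 3.

3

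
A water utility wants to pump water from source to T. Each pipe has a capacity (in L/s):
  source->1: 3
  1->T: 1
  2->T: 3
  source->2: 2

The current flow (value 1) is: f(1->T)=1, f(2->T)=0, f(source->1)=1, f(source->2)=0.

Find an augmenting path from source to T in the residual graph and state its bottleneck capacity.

Residual along source->2->T: source->2: 2, 2->T: 3.
Bottleneck = min = 2.

source->2->T, bottleneck 2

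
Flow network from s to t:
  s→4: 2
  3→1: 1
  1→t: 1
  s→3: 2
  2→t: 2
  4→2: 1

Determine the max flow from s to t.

2

Augment s→3→1→t: bottleneck 1. Total 1.
Augment s→4→2→t: bottleneck 1. Total 2.
No augmenting path remains in the residual graph.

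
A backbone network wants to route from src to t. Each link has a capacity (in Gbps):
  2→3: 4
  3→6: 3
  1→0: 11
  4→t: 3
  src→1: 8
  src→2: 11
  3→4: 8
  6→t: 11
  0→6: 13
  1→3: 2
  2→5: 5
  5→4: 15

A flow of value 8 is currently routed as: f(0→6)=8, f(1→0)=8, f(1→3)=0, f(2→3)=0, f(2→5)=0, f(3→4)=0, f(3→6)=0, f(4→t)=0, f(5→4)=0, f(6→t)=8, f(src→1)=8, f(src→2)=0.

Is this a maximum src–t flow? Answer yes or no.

No

Residual path src→2→3→6→t has bottleneck 3 > 0.
Pushing 3 along it raises the flow to 11, so the given flow is not maximum.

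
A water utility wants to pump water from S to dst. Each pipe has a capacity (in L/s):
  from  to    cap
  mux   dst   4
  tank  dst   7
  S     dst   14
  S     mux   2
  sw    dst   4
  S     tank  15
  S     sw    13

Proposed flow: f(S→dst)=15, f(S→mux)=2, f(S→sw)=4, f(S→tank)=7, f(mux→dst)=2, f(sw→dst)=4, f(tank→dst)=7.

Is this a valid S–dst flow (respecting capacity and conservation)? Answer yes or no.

No

Capacity violated on S→dst: flow 15 > capacity 14.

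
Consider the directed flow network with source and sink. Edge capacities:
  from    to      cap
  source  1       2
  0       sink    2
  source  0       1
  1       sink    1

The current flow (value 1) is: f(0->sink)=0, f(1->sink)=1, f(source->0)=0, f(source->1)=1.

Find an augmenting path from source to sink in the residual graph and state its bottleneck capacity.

Residual along source->0->sink: source->0: 1, 0->sink: 2.
Bottleneck = min = 1.

source->0->sink, bottleneck 1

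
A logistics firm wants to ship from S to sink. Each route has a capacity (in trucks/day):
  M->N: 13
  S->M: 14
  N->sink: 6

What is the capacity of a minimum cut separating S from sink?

Max flow = 6 (via 1 augmenting path).
In the residual at optimum, the set reachable from S is {M, N, S}.
Cut edges: N->sink (cap 6). Sum = 6.

6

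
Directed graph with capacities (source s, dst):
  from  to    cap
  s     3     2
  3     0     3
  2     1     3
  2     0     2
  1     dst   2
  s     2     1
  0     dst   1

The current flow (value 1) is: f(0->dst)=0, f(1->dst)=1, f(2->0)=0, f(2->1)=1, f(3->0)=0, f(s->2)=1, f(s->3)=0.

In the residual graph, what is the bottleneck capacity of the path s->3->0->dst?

1

Residual capacities along the path: s->3: 2, 3->0: 3, 0->dst: 1.
Minimum is 1.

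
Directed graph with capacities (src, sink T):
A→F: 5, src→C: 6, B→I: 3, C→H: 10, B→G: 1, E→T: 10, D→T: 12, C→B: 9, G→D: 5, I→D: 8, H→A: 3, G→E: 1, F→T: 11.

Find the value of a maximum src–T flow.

Augment src→C→B→I→D→T: bottleneck 3. Total 3.
Augment src→C→B→G→E→T: bottleneck 1. Total 4.
Augment src→C→H→A→F→T: bottleneck 2. Total 6.
No augmenting path remains in the residual graph.

6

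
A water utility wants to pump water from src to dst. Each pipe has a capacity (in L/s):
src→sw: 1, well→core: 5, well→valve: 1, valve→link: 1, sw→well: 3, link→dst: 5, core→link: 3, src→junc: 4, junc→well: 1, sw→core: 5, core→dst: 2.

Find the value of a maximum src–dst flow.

Augment src→sw→core→dst: bottleneck 1. Total 1.
Augment src→junc→well→core→dst: bottleneck 1. Total 2.
No augmenting path remains in the residual graph.

2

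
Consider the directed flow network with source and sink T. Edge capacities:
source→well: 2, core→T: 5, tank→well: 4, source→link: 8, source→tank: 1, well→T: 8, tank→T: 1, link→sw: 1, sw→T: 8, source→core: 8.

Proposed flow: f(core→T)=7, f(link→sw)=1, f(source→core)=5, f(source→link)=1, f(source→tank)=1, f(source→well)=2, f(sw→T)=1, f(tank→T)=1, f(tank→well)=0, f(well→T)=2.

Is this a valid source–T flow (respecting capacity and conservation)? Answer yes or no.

No

Capacity violated on core→T: flow 7 > capacity 5.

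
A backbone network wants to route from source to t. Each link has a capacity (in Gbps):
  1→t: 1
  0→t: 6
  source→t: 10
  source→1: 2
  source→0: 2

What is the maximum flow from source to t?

Augment source→t: bottleneck 10. Total 10.
Augment source→0→t: bottleneck 2. Total 12.
Augment source→1→t: bottleneck 1. Total 13.
No augmenting path remains in the residual graph.

13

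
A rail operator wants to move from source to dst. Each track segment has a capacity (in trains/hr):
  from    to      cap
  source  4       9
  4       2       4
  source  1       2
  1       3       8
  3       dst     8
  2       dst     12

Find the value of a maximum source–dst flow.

6

Augment source→1→3→dst: bottleneck 2. Total 2.
Augment source→4→2→dst: bottleneck 4. Total 6.
No augmenting path remains in the residual graph.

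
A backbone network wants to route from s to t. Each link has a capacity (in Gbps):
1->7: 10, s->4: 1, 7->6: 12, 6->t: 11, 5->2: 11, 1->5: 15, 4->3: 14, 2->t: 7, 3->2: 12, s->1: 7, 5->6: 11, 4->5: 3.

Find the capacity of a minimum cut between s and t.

8

Max flow = 8 (via 2 augmenting paths).
In the residual at optimum, the set reachable from s is {s}.
Cut edges: s->1 (cap 7), s->4 (cap 1). Sum = 8.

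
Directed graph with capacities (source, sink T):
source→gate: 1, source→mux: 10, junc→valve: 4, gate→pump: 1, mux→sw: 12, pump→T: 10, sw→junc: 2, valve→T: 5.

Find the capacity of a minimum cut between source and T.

Max flow = 3 (via 2 augmenting paths).
In the residual at optimum, the set reachable from source is {mux, source, sw}.
Cut edges: sw→junc (cap 2), source→gate (cap 1). Sum = 3.

3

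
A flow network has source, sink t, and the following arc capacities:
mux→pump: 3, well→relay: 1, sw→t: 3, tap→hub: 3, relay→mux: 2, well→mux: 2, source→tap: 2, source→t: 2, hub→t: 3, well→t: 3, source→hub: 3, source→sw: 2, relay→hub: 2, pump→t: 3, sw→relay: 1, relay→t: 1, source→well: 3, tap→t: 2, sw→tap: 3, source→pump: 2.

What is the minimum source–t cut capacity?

14

Max flow = 14 (via 6 augmenting paths).
In the residual at optimum, the set reachable from source is {source}.
Cut edges: source→sw (cap 2), source→well (cap 3), source→pump (cap 2), source→tap (cap 2), source→hub (cap 3), source→t (cap 2). Sum = 14.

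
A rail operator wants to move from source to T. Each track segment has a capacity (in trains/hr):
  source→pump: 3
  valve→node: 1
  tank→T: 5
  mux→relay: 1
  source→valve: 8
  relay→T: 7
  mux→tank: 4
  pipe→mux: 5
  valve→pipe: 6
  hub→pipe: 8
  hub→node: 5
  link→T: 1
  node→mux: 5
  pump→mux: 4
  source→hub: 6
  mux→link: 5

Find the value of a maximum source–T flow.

6

Augment source→pump→mux→relay→T: bottleneck 1. Total 1.
Augment source→pump→mux→tank→T: bottleneck 2. Total 3.
Augment source→hub→node→mux→tank→T: bottleneck 2. Total 5.
Augment source→hub→node→mux→link→T: bottleneck 1. Total 6.
No augmenting path remains in the residual graph.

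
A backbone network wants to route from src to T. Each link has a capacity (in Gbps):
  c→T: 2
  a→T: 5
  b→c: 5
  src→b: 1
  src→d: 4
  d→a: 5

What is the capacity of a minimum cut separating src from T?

Max flow = 5 (via 2 augmenting paths).
In the residual at optimum, the set reachable from src is {src}.
Cut edges: src→b (cap 1), src→d (cap 4). Sum = 5.

5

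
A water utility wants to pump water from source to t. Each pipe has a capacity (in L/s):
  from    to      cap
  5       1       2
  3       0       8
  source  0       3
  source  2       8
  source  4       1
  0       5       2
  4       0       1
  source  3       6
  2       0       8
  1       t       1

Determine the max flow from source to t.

Augment source->0->5->1->t: bottleneck 1. Total 1.
No augmenting path remains in the residual graph.

1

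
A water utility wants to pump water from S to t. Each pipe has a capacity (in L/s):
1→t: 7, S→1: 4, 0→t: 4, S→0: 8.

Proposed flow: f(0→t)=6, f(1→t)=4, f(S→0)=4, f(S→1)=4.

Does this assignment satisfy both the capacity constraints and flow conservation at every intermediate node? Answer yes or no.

Capacity violated on 0→t: flow 6 > capacity 4.

No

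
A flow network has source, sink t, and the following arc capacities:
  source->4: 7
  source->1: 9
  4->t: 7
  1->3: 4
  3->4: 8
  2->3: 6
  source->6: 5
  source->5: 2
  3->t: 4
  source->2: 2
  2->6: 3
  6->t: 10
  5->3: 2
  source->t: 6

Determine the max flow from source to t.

Augment source->t: bottleneck 6. Total 6.
Augment source->4->t: bottleneck 7. Total 13.
Augment source->6->t: bottleneck 5. Total 18.
Augment source->1->3->t: bottleneck 4. Total 22.
Augment source->2->6->t: bottleneck 2. Total 24.
No augmenting path remains in the residual graph.

24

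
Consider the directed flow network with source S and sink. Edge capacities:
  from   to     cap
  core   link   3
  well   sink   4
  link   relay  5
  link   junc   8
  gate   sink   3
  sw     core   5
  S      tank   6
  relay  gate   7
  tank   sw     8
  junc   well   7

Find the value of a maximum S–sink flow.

3

Augment S->tank->sw->core->link->relay->gate->sink: bottleneck 3. Total 3.
No augmenting path remains in the residual graph.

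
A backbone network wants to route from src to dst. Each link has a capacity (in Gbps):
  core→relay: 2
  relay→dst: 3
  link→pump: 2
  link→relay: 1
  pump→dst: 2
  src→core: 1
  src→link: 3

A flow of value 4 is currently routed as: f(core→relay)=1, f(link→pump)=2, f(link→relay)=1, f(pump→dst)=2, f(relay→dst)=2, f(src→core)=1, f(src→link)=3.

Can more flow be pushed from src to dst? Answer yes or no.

Residual reachable from src: {src}; dst is not reachable.
Saturated cut: src→link, src→core with total capacity 4 = current flow value. Flow is maximum.

No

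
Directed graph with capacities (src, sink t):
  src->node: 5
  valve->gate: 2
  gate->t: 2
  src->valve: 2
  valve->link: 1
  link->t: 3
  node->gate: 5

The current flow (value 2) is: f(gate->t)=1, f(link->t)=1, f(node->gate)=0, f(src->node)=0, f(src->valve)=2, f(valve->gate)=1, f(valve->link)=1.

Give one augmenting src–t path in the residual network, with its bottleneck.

Residual along src->node->gate->t: src->node: 5, node->gate: 5, gate->t: 1.
Bottleneck = min = 1.

src->node->gate->t, bottleneck 1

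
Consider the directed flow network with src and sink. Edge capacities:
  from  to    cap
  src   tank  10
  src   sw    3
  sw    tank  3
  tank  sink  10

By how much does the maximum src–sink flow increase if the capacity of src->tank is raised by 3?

Original max flow = 10.
Edge src->tank does not cross the min cut (source side {src, sw, tank}), so extra capacity there cannot help.
New max flow = 10. Increase = 0.

0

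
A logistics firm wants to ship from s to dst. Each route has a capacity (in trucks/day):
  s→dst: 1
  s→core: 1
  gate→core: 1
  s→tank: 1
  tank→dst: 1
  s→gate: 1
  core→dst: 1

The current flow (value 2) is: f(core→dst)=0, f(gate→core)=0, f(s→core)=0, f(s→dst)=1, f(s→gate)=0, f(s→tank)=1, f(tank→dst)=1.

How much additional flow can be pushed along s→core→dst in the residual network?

Residual capacities along the path: s→core: 1, core→dst: 1.
Minimum is 1.

1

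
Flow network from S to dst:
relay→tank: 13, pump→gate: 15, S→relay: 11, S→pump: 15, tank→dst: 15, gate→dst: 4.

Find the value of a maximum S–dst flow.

Augment S→relay→tank→dst: bottleneck 11. Total 11.
Augment S→pump→gate→dst: bottleneck 4. Total 15.
No augmenting path remains in the residual graph.

15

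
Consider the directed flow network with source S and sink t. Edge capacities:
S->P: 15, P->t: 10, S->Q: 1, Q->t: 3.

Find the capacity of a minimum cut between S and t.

11

Max flow = 11 (via 2 augmenting paths).
In the residual at optimum, the set reachable from S is {P, S}.
Cut edges: S->Q (cap 1), P->t (cap 10). Sum = 11.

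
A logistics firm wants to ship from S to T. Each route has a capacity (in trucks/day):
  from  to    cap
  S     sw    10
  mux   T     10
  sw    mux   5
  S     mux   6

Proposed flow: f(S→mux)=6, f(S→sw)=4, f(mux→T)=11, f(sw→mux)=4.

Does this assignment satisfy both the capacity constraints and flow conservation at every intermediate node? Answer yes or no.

Capacity violated on mux→T: flow 11 > capacity 10.

No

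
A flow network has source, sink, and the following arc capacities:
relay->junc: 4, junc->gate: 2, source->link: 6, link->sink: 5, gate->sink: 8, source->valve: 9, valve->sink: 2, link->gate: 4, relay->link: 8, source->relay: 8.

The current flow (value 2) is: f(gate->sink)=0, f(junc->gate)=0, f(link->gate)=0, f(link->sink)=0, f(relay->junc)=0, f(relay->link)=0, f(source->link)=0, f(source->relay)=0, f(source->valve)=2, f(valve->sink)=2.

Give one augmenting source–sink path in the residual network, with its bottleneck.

Residual along source->link->sink: source->link: 6, link->sink: 5.
Bottleneck = min = 5.

source->link->sink, bottleneck 5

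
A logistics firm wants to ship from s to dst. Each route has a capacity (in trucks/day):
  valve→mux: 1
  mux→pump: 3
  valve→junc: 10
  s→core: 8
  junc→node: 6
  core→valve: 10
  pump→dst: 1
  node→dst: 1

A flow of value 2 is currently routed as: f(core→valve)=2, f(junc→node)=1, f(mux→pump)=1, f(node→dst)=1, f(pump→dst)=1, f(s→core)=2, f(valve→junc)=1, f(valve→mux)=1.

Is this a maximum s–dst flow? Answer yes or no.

Yes

Residual reachable from s: {core, junc, node, s, valve}; dst is not reachable.
Saturated cut: valve→mux, node→dst with total capacity 2 = current flow value. Flow is maximum.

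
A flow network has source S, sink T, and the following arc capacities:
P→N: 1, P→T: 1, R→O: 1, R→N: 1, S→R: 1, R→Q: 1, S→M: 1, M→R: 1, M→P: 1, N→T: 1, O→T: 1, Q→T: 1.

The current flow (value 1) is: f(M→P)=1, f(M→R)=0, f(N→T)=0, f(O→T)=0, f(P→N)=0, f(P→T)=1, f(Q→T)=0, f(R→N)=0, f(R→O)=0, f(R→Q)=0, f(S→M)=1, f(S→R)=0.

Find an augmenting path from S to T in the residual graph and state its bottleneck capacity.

S→R→Q→T, bottleneck 1

Residual along S→R→Q→T: S→R: 1, R→Q: 1, Q→T: 1.
Bottleneck = min = 1.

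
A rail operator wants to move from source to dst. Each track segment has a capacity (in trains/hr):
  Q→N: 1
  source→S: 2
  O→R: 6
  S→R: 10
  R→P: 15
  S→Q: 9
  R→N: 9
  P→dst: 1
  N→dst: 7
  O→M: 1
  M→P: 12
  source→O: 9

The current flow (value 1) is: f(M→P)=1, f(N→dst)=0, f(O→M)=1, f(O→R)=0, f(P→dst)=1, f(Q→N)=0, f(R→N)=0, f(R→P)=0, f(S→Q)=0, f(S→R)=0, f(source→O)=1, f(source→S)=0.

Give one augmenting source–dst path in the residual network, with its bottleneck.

Residual along source→O→R→N→dst: source→O: 8, O→R: 6, R→N: 9, N→dst: 7.
Bottleneck = min = 6.

source→O→R→N→dst, bottleneck 6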